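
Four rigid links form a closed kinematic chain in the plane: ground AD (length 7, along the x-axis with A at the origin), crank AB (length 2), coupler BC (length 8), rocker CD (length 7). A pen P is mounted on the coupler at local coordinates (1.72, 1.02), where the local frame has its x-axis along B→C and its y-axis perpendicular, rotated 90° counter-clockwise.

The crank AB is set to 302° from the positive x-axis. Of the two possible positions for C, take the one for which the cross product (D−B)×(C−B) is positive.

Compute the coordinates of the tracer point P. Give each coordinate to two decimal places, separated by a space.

A=(0,0), D=(7.00,0)
B = A + 2.00·(cos302°, sin302°) = (1.0598, -1.6961)
|BD| = 6.1776
circle(B,8.00) ∩ circle(D,7.00): a=4.3029, h=6.7443
  candidates: C₊=(3.3456,5.9704) cross=41.663; C₋=(7.0490,-6.9998) cross=-41.663
  mode + wants cross > 0 → take C=(3.3456,5.9704) (cross=41.663)
ex = (C−B)/|BC| = (0.2857,0.9583); ey = (-0.9583,0.2857)
P = B + 1.72·ex + 1.02·ey = (0.5738,0.2436)

0.57 0.24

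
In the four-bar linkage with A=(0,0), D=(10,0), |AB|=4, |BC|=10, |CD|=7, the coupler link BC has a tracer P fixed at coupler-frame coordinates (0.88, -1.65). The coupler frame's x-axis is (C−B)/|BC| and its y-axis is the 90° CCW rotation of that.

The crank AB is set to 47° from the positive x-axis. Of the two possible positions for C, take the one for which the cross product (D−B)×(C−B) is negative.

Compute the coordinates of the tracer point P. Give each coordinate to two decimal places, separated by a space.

A=(0,0), D=(10.00,0)
B = A + 4.00·(cos47°, sin47°) = (2.7280, 2.9254)
|BD| = 7.8384
circle(B,10.00) ∩ circle(D,7.00): a=7.1724, h=6.9682
  candidates: C₊=(11.9828,6.7133) cross=54.620; C₋=(6.7815,-6.2162) cross=-54.620
  mode - wants cross < 0 → take C=(6.7815,-6.2162) (cross=-54.620)
ex = (C−B)/|BC| = (0.4053,-0.9142); ey = (0.9142,0.4053)
P = B + 0.88·ex + -1.65·ey = (1.5763,1.4521)

1.58 1.45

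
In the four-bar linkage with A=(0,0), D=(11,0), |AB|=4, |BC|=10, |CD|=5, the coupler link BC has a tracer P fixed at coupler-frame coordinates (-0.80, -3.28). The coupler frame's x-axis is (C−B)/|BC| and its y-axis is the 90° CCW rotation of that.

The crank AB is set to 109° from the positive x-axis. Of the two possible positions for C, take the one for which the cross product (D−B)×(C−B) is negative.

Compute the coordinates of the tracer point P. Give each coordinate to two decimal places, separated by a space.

-3.95 1.68

A=(0,0), D=(11.00,0)
B = A + 4.00·(cos109°, sin109°) = (-1.3023, 3.7821)
|BD| = 12.8705
circle(B,10.00) ∩ circle(D,5.00): a=9.3489, h=3.5494
  candidates: C₊=(8.6769,4.4275) cross=45.683; C₋=(6.5909,-2.3578) cross=-45.683
  mode - wants cross < 0 → take C=(6.5909,-2.3578) (cross=-45.683)
ex = (C−B)/|BC| = (0.7893,-0.6140); ey = (0.6140,0.7893)
P = B + -0.80·ex + -3.28·ey = (-3.9476,1.6843)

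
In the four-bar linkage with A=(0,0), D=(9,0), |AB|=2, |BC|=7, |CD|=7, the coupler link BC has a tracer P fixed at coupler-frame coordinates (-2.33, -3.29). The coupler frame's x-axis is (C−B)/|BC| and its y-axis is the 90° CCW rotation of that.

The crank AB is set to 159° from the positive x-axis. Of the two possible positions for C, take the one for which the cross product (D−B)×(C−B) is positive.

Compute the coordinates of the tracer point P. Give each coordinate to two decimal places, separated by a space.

-1.88 -3.31

A=(0,0), D=(9.00,0)
B = A + 2.00·(cos159°, sin159°) = (-1.8672, 0.7167)
|BD| = 10.8908
circle(B,7.00) ∩ circle(D,7.00): a=5.4454, h=4.3986
  candidates: C₊=(3.8559,4.7474) cross=47.904; C₋=(3.2769,-4.0307) cross=-47.904
  mode + wants cross > 0 → take C=(3.8559,4.7474) (cross=47.904)
ex = (C−B)/|BC| = (0.8176,0.5758); ey = (-0.5758,0.8176)
P = B + -2.33·ex + -3.29·ey = (-1.8777,-3.3148)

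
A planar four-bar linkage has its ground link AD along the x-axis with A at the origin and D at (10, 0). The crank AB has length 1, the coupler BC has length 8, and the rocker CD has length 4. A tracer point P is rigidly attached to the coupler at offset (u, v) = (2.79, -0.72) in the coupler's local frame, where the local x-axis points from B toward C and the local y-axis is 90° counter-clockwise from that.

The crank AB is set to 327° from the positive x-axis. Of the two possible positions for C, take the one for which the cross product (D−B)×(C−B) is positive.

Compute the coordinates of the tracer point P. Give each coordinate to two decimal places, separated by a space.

3.63 0.19

A=(0,0), D=(10.00,0)
B = A + 1.00·(cos327°, sin327°) = (0.8387, -0.5446)
|BD| = 9.1775
circle(B,8.00) ∩ circle(D,4.00): a=7.2038, h=3.4792
  candidates: C₊=(7.8233,3.3559) cross=31.930; C₋=(8.2363,-3.5902) cross=-31.930
  mode + wants cross > 0 → take C=(7.8233,3.3559) (cross=31.930)
ex = (C−B)/|BC| = (0.8731,0.4876); ey = (-0.4876,0.8731)
P = B + 2.79·ex + -0.72·ey = (3.6256,0.1871)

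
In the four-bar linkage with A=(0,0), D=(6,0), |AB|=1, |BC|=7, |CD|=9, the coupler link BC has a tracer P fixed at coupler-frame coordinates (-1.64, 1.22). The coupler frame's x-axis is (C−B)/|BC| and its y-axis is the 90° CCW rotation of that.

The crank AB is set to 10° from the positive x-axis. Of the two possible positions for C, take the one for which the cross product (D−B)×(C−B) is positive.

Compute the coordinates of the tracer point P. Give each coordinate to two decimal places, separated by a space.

-0.13 -1.54

A=(0,0), D=(6.00,0)
B = A + 1.00·(cos10°, sin10°) = (0.9848, 0.1736)
|BD| = 5.0182
circle(B,7.00) ∩ circle(D,9.00): a=-0.6793, h=6.9670
  candidates: C₊=(0.5470,7.1599) cross=34.962; C₋=(0.0648,-6.7656) cross=-34.962
  mode + wants cross > 0 → take C=(0.5470,7.1599) (cross=34.962)
ex = (C−B)/|BC| = (-0.0625,0.9980); ey = (-0.9980,-0.0625)
P = B + -1.64·ex + 1.22·ey = (-0.1302,-1.5394)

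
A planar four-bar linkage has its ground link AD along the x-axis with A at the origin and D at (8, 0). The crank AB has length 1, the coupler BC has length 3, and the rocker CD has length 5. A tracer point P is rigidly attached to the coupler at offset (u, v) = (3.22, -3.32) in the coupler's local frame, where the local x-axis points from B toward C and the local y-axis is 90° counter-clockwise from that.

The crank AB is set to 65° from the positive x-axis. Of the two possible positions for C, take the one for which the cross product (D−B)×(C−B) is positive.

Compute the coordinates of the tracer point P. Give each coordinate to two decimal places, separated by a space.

4.43 -1.41

A=(0,0), D=(8.00,0)
B = A + 1.00·(cos65°, sin65°) = (0.4226, 0.9063)
|BD| = 7.6314
circle(B,3.00) ∩ circle(D,5.00): a=2.7674, h=1.1582
  candidates: C₊=(3.3080,1.7277) cross=8.839; C₋=(3.0329,-0.5724) cross=-8.839
  mode + wants cross > 0 → take C=(3.3080,1.7277) (cross=8.839)
ex = (C−B)/|BC| = (0.9618,0.2738); ey = (-0.2738,0.9618)
P = B + 3.22·ex + -3.32·ey = (4.4286,-1.4052)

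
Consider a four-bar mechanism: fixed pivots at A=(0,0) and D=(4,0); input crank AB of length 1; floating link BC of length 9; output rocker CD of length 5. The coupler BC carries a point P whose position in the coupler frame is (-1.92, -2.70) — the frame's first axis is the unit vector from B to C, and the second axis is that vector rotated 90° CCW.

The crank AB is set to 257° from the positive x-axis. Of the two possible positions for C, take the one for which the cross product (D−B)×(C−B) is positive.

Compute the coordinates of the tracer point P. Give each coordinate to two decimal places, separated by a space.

A=(0,0), D=(4.00,0)
B = A + 1.00·(cos257°, sin257°) = (-0.2250, -0.9744)
|BD| = 4.3359
circle(B,9.00) ∩ circle(D,5.00): a=8.6257, h=2.5685
  candidates: C₊=(7.6029,3.4668) cross=11.137; C₋=(8.7573,-1.5388) cross=-11.137
  mode + wants cross > 0 → take C=(7.6029,3.4668) (cross=11.137)
ex = (C−B)/|BC| = (0.8698,0.4935); ey = (-0.4935,0.8698)
P = B + -1.92·ex + -2.70·ey = (-0.5625,-4.2702)

-0.56 -4.27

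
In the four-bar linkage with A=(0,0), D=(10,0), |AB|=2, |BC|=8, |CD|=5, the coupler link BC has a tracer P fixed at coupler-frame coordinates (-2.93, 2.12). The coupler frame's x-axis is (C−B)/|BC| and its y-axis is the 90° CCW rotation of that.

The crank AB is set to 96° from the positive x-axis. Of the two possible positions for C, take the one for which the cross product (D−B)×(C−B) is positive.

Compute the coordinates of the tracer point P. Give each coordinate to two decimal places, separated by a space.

-3.63 3.17

A=(0,0), D=(10.00,0)
B = A + 2.00·(cos96°, sin96°) = (-0.2091, 1.9890)
|BD| = 10.4010
circle(B,8.00) ∩ circle(D,5.00): a=7.0753, h=3.7336
  candidates: C₊=(7.4497,4.3007) cross=38.833; C₋=(6.0217,-3.0287) cross=-38.833
  mode + wants cross > 0 → take C=(7.4497,4.3007) (cross=38.833)
ex = (C−B)/|BC| = (0.9573,0.2890); ey = (-0.2890,0.9573)
P = B + -2.93·ex + 2.12·ey = (-3.6267,3.1720)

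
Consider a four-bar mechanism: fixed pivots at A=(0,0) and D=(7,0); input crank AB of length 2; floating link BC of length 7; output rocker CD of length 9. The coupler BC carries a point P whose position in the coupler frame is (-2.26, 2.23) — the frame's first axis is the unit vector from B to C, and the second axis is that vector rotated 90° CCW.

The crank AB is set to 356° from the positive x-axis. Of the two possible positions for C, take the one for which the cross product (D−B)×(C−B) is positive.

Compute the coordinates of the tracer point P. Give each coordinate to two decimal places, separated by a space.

A=(0,0), D=(7.00,0)
B = A + 2.00·(cos356°, sin356°) = (1.9951, -0.1395)
|BD| = 5.0068
circle(B,7.00) ∩ circle(D,9.00): a=-0.6922, h=6.9657
  candidates: C₊=(1.1091,6.8042) cross=34.876; C₋=(1.4973,-7.1218) cross=-34.876
  mode + wants cross > 0 → take C=(1.1091,6.8042) (cross=34.876)
ex = (C−B)/|BC| = (-0.1266,0.9920); ey = (-0.9920,-0.1266)
P = B + -2.26·ex + 2.23·ey = (0.0691,-2.6636)

0.07 -2.66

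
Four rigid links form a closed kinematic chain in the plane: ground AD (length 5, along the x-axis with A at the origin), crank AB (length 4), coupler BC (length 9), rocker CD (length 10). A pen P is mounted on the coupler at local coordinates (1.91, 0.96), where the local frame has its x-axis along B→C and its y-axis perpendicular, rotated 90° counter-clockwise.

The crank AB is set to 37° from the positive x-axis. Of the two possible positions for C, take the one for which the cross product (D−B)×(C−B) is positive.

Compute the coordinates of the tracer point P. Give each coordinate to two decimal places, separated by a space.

3.78 4.46

A=(0,0), D=(5.00,0)
B = A + 4.00·(cos37°, sin37°) = (3.1945, 2.4073)
|BD| = 3.0091
circle(B,9.00) ∩ circle(D,10.00): a=-1.6526, h=8.8470
  candidates: C₊=(9.2806,9.0375) cross=26.621; C₋=(-4.8746,-1.5789) cross=-26.621
  mode + wants cross > 0 → take C=(9.2806,9.0375) (cross=26.621)
ex = (C−B)/|BC| = (0.6762,0.7367); ey = (-0.7367,0.6762)
P = B + 1.91·ex + 0.96·ey = (3.7789,4.4635)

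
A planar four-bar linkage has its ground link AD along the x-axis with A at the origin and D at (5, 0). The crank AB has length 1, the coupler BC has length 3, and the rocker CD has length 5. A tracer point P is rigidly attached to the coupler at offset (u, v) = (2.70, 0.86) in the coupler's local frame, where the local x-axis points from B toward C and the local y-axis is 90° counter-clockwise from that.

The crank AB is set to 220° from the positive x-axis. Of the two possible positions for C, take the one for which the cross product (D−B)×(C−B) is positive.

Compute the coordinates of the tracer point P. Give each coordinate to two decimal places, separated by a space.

A=(0,0), D=(5.00,0)
B = A + 1.00·(cos220°, sin220°) = (-0.7660, -0.6428)
|BD| = 5.8018
circle(B,3.00) ∩ circle(D,5.00): a=1.5220, h=2.5853
  candidates: C₊=(0.4602,2.0952) cross=14.999; C₋=(1.0330,-3.0435) cross=-14.999
  mode + wants cross > 0 → take C=(0.4602,2.0952) (cross=14.999)
ex = (C−B)/|BC| = (0.4087,0.9127); ey = (-0.9127,0.4087)
P = B + 2.70·ex + 0.86·ey = (-0.4474,2.1729)

-0.45 2.17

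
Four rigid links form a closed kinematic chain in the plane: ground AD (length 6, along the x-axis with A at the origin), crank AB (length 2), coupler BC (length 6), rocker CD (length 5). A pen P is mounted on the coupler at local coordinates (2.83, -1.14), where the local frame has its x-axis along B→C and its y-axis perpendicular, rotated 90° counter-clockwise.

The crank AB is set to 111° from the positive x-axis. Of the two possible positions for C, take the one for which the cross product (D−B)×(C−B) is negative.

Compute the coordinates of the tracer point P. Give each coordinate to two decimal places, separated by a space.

A=(0,0), D=(6.00,0)
B = A + 2.00·(cos111°, sin111°) = (-0.7167, 1.8672)
|BD| = 6.9714
circle(B,6.00) ∩ circle(D,5.00): a=4.2746, h=4.2104
  candidates: C₊=(4.5294,4.7788) cross=29.352; C₋=(2.2741,-3.3343) cross=-29.352
  mode - wants cross < 0 → take C=(2.2741,-3.3343) (cross=-29.352)
ex = (C−B)/|BC| = (0.4985,-0.8669); ey = (0.8669,0.4985)
P = B + 2.83·ex + -1.14·ey = (-0.2943,-1.1544)

-0.29 -1.15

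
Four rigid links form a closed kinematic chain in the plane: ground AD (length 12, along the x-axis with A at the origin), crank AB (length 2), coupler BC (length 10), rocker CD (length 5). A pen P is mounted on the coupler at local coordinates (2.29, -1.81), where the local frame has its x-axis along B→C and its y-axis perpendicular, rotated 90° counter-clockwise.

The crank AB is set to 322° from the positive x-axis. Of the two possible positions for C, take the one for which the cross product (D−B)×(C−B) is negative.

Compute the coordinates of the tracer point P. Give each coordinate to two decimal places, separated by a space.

3.05 -3.75

A=(0,0), D=(12.00,0)
B = A + 2.00·(cos322°, sin322°) = (1.5760, -1.2313)
|BD| = 10.4965
circle(B,10.00) ∩ circle(D,5.00): a=8.8209, h=4.7109
  candidates: C₊=(9.7834,4.4818) cross=49.448; C₋=(10.8886,-4.8749) cross=-49.448
  mode - wants cross < 0 → take C=(10.8886,-4.8749) (cross=-49.448)
ex = (C−B)/|BC| = (0.9313,-0.3644); ey = (0.3644,0.9313)
P = B + 2.29·ex + -1.81·ey = (3.0491,-3.7513)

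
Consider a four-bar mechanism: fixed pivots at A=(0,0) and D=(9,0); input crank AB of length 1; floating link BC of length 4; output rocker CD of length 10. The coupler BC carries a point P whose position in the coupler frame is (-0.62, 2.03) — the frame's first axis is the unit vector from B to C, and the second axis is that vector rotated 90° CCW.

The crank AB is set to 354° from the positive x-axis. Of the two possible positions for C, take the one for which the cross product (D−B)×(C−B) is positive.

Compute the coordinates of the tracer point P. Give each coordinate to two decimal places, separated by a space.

A=(0,0), D=(9.00,0)
B = A + 1.00·(cos354°, sin354°) = (0.9945, -0.1045)
|BD| = 8.0062
circle(B,4.00) ∩ circle(D,10.00): a=-1.2429, h=3.8020
  candidates: C₊=(-0.2979,3.6809) cross=30.439; C₋=(-0.1986,-3.9224) cross=-30.439
  mode + wants cross > 0 → take C=(-0.2979,3.6809) (cross=30.439)
ex = (C−B)/|BC| = (-0.3231,0.9464); ey = (-0.9464,-0.3231)
P = B + -0.62·ex + 2.03·ey = (-0.7263,-1.3472)

-0.73 -1.35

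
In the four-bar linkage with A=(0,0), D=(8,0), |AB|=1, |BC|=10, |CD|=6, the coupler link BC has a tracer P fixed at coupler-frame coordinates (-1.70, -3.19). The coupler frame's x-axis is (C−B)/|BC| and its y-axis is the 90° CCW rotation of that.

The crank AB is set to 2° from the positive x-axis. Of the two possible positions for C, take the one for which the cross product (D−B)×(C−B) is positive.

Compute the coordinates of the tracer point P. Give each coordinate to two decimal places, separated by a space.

A=(0,0), D=(8.00,0)
B = A + 1.00·(cos2°, sin2°) = (0.9994, 0.0349)
|BD| = 7.0007
circle(B,10.00) ∩ circle(D,6.00): a=8.0713, h=5.9037
  candidates: C₊=(9.1000,5.8983) cross=41.330; C₋=(9.0412,-5.9090) cross=-41.330
  mode + wants cross > 0 → take C=(9.1000,5.8983) (cross=41.330)
ex = (C−B)/|BC| = (0.8101,0.5863); ey = (-0.5863,0.8101)
P = B + -1.70·ex + -3.19·ey = (1.4927,-3.5460)

1.49 -3.55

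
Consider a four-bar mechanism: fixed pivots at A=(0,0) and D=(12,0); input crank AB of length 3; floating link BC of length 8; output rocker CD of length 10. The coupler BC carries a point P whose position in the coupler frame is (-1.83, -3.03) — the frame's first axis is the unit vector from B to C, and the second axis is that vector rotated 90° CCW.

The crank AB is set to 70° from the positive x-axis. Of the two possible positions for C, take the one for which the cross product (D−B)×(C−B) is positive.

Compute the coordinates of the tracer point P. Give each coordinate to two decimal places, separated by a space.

A=(0,0), D=(12.00,0)
B = A + 3.00·(cos70°, sin70°) = (1.0261, 2.8191)
|BD| = 11.3302
circle(B,8.00) ∩ circle(D,10.00): a=4.0765, h=6.8835
  candidates: C₊=(6.6870,8.4718) cross=77.992; C₋=(3.2616,-4.8622) cross=-77.992
  mode + wants cross > 0 → take C=(6.6870,8.4718) (cross=77.992)
ex = (C−B)/|BC| = (0.7076,0.7066); ey = (-0.7066,0.7076)
P = B + -1.83·ex + -3.03·ey = (1.8721,-0.6181)

1.87 -0.62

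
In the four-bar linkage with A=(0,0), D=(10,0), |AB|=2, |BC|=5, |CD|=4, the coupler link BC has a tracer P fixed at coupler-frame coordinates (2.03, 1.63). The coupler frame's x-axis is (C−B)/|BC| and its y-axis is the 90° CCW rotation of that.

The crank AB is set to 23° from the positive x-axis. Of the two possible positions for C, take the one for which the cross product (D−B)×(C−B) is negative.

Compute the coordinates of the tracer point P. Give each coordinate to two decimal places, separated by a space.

A=(0,0), D=(10.00,0)
B = A + 2.00·(cos23°, sin23°) = (1.8410, 0.7815)
|BD| = 8.1963
circle(B,5.00) ∩ circle(D,4.00): a=4.6472, h=1.8449
  candidates: C₊=(6.6429,2.1749) cross=15.121; C₋=(6.2911,-1.4981) cross=-15.121
  mode - wants cross < 0 → take C=(6.2911,-1.4981) (cross=-15.121)
ex = (C−B)/|BC| = (0.8900,-0.4559); ey = (0.4559,0.8900)
P = B + 2.03·ex + 1.63·ey = (4.3909,1.3067)

4.39 1.31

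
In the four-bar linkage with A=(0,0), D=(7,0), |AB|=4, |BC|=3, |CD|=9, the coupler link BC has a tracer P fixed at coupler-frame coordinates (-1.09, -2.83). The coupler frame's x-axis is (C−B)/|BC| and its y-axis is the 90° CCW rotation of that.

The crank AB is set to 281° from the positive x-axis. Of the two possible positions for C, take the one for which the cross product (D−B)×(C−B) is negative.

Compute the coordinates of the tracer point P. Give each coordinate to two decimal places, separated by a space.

A=(0,0), D=(7.00,0)
B = A + 4.00·(cos281°, sin281°) = (0.7632, -3.9265)
|BD| = 7.3699
circle(B,3.00) ∩ circle(D,9.00): a=-1.1998, h=2.7496
  candidates: C₊=(-1.7171,-2.2389) cross=20.264; C₋=(1.2128,-6.8926) cross=-20.264
  mode - wants cross < 0 → take C=(1.2128,-6.8926) (cross=-20.264)
ex = (C−B)/|BC| = (0.1499,-0.9887); ey = (0.9887,0.1499)
P = B + -1.09·ex + -2.83·ey = (-2.1982,-3.2729)

-2.20 -3.27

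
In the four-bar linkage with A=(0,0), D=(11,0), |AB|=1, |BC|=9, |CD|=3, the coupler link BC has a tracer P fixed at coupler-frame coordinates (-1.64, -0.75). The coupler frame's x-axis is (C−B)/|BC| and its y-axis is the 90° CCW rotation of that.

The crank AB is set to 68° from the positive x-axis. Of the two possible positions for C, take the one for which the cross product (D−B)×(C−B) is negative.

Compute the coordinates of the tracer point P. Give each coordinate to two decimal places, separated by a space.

A=(0,0), D=(11.00,0)
B = A + 1.00·(cos68°, sin68°) = (0.3746, 0.9272)
|BD| = 10.6658
circle(B,9.00) ∩ circle(D,3.00): a=8.7082, h=2.2733
  candidates: C₊=(9.2474,2.4348) cross=24.246; C₋=(8.8522,-2.0945) cross=-24.246
  mode - wants cross < 0 → take C=(8.8522,-2.0945) (cross=-24.246)
ex = (C−B)/|BC| = (0.9420,-0.3357); ey = (0.3357,0.9420)
P = B + -1.64·ex + -0.75·ey = (-1.4220,0.7713)

-1.42 0.77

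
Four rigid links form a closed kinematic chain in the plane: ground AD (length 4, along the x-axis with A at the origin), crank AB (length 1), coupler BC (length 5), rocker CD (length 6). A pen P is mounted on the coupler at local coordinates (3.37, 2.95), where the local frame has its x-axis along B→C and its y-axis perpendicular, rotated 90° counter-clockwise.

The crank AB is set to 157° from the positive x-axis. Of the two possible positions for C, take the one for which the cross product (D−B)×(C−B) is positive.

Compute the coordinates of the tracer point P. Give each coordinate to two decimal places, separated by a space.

-2.52 4.57

A=(0,0), D=(4.00,0)
B = A + 1.00·(cos157°, sin157°) = (-0.9205, 0.3907)
|BD| = 4.9360
circle(B,5.00) ∩ circle(D,6.00): a=1.3537, h=4.8133
  candidates: C₊=(0.8100,5.0817) cross=23.758; C₋=(0.0480,-4.5146) cross=-23.758
  mode + wants cross > 0 → take C=(0.8100,5.0817) (cross=23.758)
ex = (C−B)/|BC| = (0.3461,0.9382); ey = (-0.9382,0.3461)
P = B + 3.37·ex + 2.95·ey = (-2.5218,4.5735)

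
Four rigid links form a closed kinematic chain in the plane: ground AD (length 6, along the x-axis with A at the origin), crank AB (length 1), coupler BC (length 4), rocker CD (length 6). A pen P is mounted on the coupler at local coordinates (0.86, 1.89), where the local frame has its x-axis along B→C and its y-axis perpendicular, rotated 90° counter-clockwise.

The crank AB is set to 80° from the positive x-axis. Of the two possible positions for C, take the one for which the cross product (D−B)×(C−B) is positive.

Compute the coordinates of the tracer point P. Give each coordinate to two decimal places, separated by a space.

A=(0,0), D=(6.00,0)
B = A + 1.00·(cos80°, sin80°) = (0.1736, 0.9848)
|BD| = 5.9090
circle(B,4.00) ∩ circle(D,6.00): a=1.2622, h=3.7956
  candidates: C₊=(2.0508,4.5170) cross=22.428; C₋=(0.7856,-2.9681) cross=-22.428
  mode + wants cross > 0 → take C=(2.0508,4.5170) (cross=22.428)
ex = (C−B)/|BC| = (0.4693,0.8831); ey = (-0.8831,0.4693)
P = B + 0.86·ex + 1.89·ey = (-1.0917,2.6312)

-1.09 2.63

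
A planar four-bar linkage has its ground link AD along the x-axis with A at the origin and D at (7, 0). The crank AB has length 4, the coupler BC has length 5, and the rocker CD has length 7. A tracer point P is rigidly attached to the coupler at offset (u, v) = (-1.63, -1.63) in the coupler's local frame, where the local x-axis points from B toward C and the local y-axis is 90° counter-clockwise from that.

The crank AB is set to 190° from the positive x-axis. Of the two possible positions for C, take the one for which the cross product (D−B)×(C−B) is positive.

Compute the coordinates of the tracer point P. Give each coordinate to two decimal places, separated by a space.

A=(0,0), D=(7.00,0)
B = A + 4.00·(cos190°, sin190°) = (-3.9392, -0.6946)
|BD| = 10.9613
circle(B,5.00) ∩ circle(D,7.00): a=4.3859, h=2.4009
  candidates: C₊=(0.2857,1.9794) cross=26.317; C₋=(0.5900,-2.8127) cross=-26.317
  mode + wants cross > 0 → take C=(0.2857,1.9794) (cross=26.317)
ex = (C−B)/|BC| = (0.8450,0.5348); ey = (-0.5348,0.8450)
P = B + -1.63·ex + -1.63·ey = (-4.4448,-2.9436)

-4.44 -2.94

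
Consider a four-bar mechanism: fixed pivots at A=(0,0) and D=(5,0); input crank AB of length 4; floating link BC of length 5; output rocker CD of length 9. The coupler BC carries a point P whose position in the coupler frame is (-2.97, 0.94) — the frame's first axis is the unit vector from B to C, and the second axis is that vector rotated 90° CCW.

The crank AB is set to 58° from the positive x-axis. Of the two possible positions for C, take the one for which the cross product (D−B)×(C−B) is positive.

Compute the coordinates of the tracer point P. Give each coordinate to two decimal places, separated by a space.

1.43 0.35

A=(0,0), D=(5.00,0)
B = A + 4.00·(cos58°, sin58°) = (2.1197, 3.3922)
|BD| = 4.4501
circle(B,5.00) ∩ circle(D,9.00): a=-4.0670, h=2.9086
  candidates: C₊=(1.7044,8.3749) cross=12.943; C₋=(-2.7298,4.6098) cross=-12.943
  mode + wants cross > 0 → take C=(1.7044,8.3749) (cross=12.943)
ex = (C−B)/|BC| = (-0.0830,0.9965); ey = (-0.9965,-0.0830)
P = B + -2.97·ex + 0.94·ey = (1.4296,0.3544)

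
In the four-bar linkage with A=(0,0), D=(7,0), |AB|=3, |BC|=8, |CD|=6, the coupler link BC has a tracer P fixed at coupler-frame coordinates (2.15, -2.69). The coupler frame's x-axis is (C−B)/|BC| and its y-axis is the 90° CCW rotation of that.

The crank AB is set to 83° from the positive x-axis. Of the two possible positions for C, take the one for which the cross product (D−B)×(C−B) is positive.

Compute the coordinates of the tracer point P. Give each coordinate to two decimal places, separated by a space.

A=(0,0), D=(7.00,0)
B = A + 3.00·(cos83°, sin83°) = (0.3656, 2.9776)
|BD| = 7.2720
circle(B,8.00) ∩ circle(D,6.00): a=5.5612, h=5.7509
  candidates: C₊=(7.7940,5.9472) cross=41.821; C₋=(3.0844,-4.5462) cross=-41.821
  mode + wants cross > 0 → take C=(7.7940,5.9472) (cross=41.821)
ex = (C−B)/|BC| = (0.9286,0.3712); ey = (-0.3712,0.9286)
P = B + 2.15·ex + -2.69·ey = (3.3605,1.2779)

3.36 1.28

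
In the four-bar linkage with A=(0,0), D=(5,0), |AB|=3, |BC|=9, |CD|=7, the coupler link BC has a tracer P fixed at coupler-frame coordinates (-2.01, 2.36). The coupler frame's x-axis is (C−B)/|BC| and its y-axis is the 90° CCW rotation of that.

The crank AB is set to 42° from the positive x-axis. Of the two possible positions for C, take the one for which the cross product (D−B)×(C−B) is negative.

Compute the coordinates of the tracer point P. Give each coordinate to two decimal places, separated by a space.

A=(0,0), D=(5.00,0)
B = A + 3.00·(cos42°, sin42°) = (2.2294, 2.0074)
|BD| = 3.4214
circle(B,9.00) ∩ circle(D,7.00): a=6.3872, h=6.3406
  candidates: C₊=(11.1219,3.3944) cross=21.694; C₋=(3.6815,-6.8747) cross=-21.694
  mode - wants cross < 0 → take C=(3.6815,-6.8747) (cross=-21.694)
ex = (C−B)/|BC| = (0.1613,-0.9869); ey = (0.9869,0.1613)
P = B + -2.01·ex + 2.36·ey = (4.2342,4.3718)

4.23 4.37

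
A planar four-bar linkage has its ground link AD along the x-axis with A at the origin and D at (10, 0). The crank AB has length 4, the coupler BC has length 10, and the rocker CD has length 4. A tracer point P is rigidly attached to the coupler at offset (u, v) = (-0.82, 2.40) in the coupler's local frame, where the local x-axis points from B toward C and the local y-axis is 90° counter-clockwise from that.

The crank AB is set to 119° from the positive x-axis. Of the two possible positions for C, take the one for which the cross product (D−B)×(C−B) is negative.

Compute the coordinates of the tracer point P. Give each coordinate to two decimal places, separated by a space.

A=(0,0), D=(10.00,0)
B = A + 4.00·(cos119°, sin119°) = (-1.9392, 3.4985)
|BD| = 12.4413
circle(B,10.00) ∩ circle(D,4.00): a=9.5965, h=2.8120
  candidates: C₊=(8.0608,3.4985) cross=34.985; C₋=(6.4793,-1.8986) cross=-34.985
  mode - wants cross < 0 → take C=(6.4793,-1.8986) (cross=-34.985)
ex = (C−B)/|BC| = (0.8419,-0.5397); ey = (0.5397,0.8419)
P = B + -0.82·ex + 2.40·ey = (-1.3343,5.9615)

-1.33 5.96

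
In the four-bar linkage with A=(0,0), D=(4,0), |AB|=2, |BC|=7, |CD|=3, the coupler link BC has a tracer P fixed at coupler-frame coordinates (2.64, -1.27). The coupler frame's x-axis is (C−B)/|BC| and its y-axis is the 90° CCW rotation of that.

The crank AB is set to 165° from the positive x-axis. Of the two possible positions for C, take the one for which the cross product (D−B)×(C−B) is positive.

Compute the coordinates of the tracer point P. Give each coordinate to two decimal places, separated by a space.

0.98 0.24

A=(0,0), D=(4.00,0)
B = A + 2.00·(cos165°, sin165°) = (-1.9319, 0.5176)
|BD| = 5.9544
circle(B,7.00) ∩ circle(D,3.00): a=6.3361, h=2.9756
  candidates: C₊=(4.6389,2.9312) cross=17.718; C₋=(4.1215,-2.9975) cross=-17.718
  mode + wants cross > 0 → take C=(4.6389,2.9312) (cross=17.718)
ex = (C−B)/|BC| = (0.9387,0.3448); ey = (-0.3448,0.9387)
P = B + 2.64·ex + -1.27·ey = (0.9841,0.2358)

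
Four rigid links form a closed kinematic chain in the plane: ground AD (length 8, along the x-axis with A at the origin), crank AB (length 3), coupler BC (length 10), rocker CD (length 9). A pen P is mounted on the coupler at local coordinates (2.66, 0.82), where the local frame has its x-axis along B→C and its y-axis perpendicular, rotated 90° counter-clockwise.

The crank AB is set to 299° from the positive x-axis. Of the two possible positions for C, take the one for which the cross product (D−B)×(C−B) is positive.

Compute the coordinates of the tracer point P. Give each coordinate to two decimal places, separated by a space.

A=(0,0), D=(8.00,0)
B = A + 3.00·(cos299°, sin299°) = (1.4544, -2.6239)
|BD| = 7.0519
circle(B,10.00) ∩ circle(D,9.00): a=4.8731, h=8.7323
  candidates: C₊=(2.7285,7.2946) cross=61.579; C₋=(9.2267,-8.9160) cross=-61.579
  mode + wants cross > 0 → take C=(2.7285,7.2946) (cross=61.579)
ex = (C−B)/|BC| = (0.1274,0.9918); ey = (-0.9918,0.1274)
P = B + 2.66·ex + 0.82·ey = (0.9800,0.1189)

0.98 0.12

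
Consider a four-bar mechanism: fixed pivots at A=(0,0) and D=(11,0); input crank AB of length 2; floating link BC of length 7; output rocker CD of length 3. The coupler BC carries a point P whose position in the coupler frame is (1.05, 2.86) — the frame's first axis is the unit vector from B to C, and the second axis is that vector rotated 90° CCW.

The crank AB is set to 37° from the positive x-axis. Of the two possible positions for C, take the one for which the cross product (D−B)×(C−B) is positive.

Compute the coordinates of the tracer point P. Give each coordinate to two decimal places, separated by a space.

2.41 4.14

A=(0,0), D=(11.00,0)
B = A + 2.00·(cos37°, sin37°) = (1.5973, 1.2036)
|BD| = 9.4795
circle(B,7.00) ∩ circle(D,3.00): a=6.8496, h=1.4435
  candidates: C₊=(8.5747,1.7657) cross=13.683; C₋=(8.2081,-1.0979) cross=-13.683
  mode + wants cross > 0 → take C=(8.5747,1.7657) (cross=13.683)
ex = (C−B)/|BC| = (0.9968,0.0803); ey = (-0.0803,0.9968)
P = B + 1.05·ex + 2.86·ey = (2.4142,4.1387)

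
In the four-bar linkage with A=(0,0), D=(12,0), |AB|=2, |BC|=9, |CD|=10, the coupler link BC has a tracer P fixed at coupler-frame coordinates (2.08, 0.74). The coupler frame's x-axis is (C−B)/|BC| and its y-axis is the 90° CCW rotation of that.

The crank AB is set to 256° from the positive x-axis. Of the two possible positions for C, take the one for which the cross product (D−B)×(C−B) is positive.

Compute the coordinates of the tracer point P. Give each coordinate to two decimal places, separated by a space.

A=(0,0), D=(12.00,0)
B = A + 2.00·(cos256°, sin256°) = (-0.4838, -1.9406)
|BD| = 12.6338
circle(B,9.00) ∩ circle(D,10.00): a=5.5649, h=7.0733
  candidates: C₊=(3.9286,5.9036) cross=89.362; C₋=(6.1015,-8.0752) cross=-89.362
  mode + wants cross > 0 → take C=(3.9286,5.9036) (cross=89.362)
ex = (C−B)/|BC| = (0.4903,0.8716); ey = (-0.8716,0.4903)
P = B + 2.08·ex + 0.74·ey = (-0.1090,0.2351)

-0.11 0.24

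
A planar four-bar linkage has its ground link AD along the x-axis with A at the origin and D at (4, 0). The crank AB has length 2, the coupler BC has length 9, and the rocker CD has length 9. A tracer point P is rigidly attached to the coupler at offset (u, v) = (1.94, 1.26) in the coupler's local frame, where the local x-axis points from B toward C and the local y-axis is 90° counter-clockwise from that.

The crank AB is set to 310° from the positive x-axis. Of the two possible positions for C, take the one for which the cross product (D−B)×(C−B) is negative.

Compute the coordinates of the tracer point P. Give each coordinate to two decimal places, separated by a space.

A=(0,0), D=(4.00,0)
B = A + 2.00·(cos310°, sin310°) = (1.2856, -1.5321)
|BD| = 3.1170
circle(B,9.00) ∩ circle(D,9.00): a=1.5585, h=8.8640
  candidates: C₊=(-1.7142,6.9533) cross=27.629; C₋=(6.9998,-8.4854) cross=-27.629
  mode - wants cross < 0 → take C=(6.9998,-8.4854) (cross=-27.629)
ex = (C−B)/|BC| = (0.6349,-0.7726); ey = (0.7726,0.6349)
P = B + 1.94·ex + 1.26·ey = (3.4908,-2.2309)

3.49 -2.23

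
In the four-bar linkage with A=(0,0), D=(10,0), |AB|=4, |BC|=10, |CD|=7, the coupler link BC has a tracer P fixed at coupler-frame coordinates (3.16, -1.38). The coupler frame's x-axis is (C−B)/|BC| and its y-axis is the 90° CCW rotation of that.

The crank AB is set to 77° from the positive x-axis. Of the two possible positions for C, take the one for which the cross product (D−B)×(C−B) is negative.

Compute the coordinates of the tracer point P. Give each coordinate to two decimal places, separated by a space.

A=(0,0), D=(10.00,0)
B = A + 4.00·(cos77°, sin77°) = (0.8998, 3.8975)
|BD| = 9.8997
circle(B,10.00) ∩ circle(D,7.00): a=7.5257, h=6.5851
  candidates: C₊=(10.4103,6.9880) cross=65.191; C₋=(5.2252,-5.1187) cross=-65.191
  mode - wants cross < 0 → take C=(5.2252,-5.1187) (cross=-65.191)
ex = (C−B)/|BC| = (0.4325,-0.9016); ey = (0.9016,0.4325)
P = B + 3.16·ex + -1.38·ey = (1.0224,0.4515)

1.02 0.45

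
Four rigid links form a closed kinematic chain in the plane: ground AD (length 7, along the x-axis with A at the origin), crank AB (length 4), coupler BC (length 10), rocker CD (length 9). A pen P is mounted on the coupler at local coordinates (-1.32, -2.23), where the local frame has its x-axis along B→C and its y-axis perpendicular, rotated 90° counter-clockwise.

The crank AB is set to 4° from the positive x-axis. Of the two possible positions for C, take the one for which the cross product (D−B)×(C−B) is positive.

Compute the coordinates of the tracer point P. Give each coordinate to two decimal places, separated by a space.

5.14 -2.04

A=(0,0), D=(7.00,0)
B = A + 4.00·(cos4°, sin4°) = (3.9903, 0.2790)
|BD| = 3.0227
circle(B,10.00) ∩ circle(D,9.00): a=4.6543, h=8.8509
  candidates: C₊=(9.4417,8.6625) cross=26.753; C₋=(7.8076,-8.9637) cross=-26.753
  mode + wants cross > 0 → take C=(9.4417,8.6625) (cross=26.753)
ex = (C−B)/|BC| = (0.5451,0.8383); ey = (-0.8383,0.5451)
P = B + -1.32·ex + -2.23·ey = (5.1402,-2.0433)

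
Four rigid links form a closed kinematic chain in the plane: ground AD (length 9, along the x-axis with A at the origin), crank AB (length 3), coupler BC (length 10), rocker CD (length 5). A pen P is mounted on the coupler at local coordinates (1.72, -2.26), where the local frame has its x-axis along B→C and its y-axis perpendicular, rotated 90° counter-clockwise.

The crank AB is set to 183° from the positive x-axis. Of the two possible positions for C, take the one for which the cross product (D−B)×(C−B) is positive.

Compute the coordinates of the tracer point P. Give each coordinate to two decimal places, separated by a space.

A=(0,0), D=(9.00,0)
B = A + 3.00·(cos183°, sin183°) = (-2.9959, -0.1570)
|BD| = 11.9969
circle(B,10.00) ∩ circle(D,5.00): a=9.1243, h=4.0924
  candidates: C₊=(6.0740,4.0545) cross=49.096; C₋=(6.1812,-4.1297) cross=-49.096
  mode + wants cross > 0 → take C=(6.0740,4.0545) (cross=49.096)
ex = (C−B)/|BC| = (0.9070,0.4211); ey = (-0.4211,0.9070)
P = B + 1.72·ex + -2.26·ey = (-0.4841,-1.4824)

-0.48 -1.48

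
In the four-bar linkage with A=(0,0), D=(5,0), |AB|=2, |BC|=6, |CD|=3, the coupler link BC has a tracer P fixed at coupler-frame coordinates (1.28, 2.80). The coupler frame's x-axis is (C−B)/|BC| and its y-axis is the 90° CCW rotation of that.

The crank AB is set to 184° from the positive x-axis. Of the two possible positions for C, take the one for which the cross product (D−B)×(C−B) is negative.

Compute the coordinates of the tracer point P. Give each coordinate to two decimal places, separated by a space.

0.32 1.89

A=(0,0), D=(5.00,0)
B = A + 2.00·(cos184°, sin184°) = (-1.9951, -0.1395)
|BD| = 6.9965
circle(B,6.00) ∩ circle(D,3.00): a=5.4278, h=2.5572
  candidates: C₊=(3.3806,2.5254) cross=17.891; C₋=(3.4826,-2.5879) cross=-17.891
  mode - wants cross < 0 → take C=(3.4826,-2.5879) (cross=-17.891)
ex = (C−B)/|BC| = (0.9130,-0.4081); ey = (0.4081,0.9130)
P = B + 1.28·ex + 2.80·ey = (0.3160,1.8944)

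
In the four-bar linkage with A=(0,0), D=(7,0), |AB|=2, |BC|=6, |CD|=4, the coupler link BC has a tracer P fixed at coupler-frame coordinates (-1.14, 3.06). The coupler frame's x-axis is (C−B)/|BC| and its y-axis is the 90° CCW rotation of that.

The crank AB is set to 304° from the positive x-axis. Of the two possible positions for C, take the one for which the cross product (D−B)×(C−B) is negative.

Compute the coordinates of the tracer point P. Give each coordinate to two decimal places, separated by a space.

A=(0,0), D=(7.00,0)
B = A + 2.00·(cos304°, sin304°) = (1.1184, -1.6581)
|BD| = 6.1109
circle(B,6.00) ∩ circle(D,4.00): a=4.6919, h=3.7398
  candidates: C₊=(4.6195,3.2145) cross=22.854; C₋=(6.6490,-3.9846) cross=-22.854
  mode - wants cross < 0 → take C=(6.6490,-3.9846) (cross=-22.854)
ex = (C−B)/|BC| = (0.9218,-0.3877); ey = (0.3877,0.9218)
P = B + -1.14·ex + 3.06·ey = (1.2541,1.6046)

1.25 1.60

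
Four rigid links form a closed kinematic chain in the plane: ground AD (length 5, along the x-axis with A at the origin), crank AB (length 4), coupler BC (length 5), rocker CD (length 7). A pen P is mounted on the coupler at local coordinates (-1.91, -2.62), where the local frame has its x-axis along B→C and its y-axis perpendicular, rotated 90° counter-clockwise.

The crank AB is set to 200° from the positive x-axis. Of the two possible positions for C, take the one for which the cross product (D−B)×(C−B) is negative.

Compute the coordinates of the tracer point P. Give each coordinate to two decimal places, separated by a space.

-6.94 -1.98

A=(0,0), D=(5.00,0)
B = A + 4.00·(cos200°, sin200°) = (-3.7588, -1.3681)
|BD| = 8.8650
circle(B,5.00) ∩ circle(D,7.00): a=3.0788, h=3.9396
  candidates: C₊=(-1.3248,2.9995) cross=34.925; C₋=(-0.1088,-4.7854) cross=-34.925
  mode - wants cross < 0 → take C=(-0.1088,-4.7854) (cross=-34.925)
ex = (C−B)/|BC| = (0.7300,-0.6835); ey = (0.6835,0.7300)
P = B + -1.91·ex + -2.62·ey = (-6.9437,-1.9752)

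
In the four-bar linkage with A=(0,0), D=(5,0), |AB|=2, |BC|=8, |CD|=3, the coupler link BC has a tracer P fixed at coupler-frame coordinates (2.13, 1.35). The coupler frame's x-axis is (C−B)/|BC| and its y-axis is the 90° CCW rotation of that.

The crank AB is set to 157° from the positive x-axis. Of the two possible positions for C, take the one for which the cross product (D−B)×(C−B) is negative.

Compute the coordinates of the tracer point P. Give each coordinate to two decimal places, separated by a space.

A=(0,0), D=(5.00,0)
B = A + 2.00·(cos157°, sin157°) = (-1.8410, 0.7815)
|BD| = 6.8855
circle(B,8.00) ∩ circle(D,3.00): a=7.4367, h=2.9489
  candidates: C₊=(5.8823,2.8673) cross=20.305; C₋=(5.2129,-2.9924) cross=-20.305
  mode - wants cross < 0 → take C=(5.2129,-2.9924) (cross=-20.305)
ex = (C−B)/|BC| = (0.8817,-0.4717); ey = (0.4717,0.8817)
P = B + 2.13·ex + 1.35·ey = (0.6739,0.9670)

0.67 0.97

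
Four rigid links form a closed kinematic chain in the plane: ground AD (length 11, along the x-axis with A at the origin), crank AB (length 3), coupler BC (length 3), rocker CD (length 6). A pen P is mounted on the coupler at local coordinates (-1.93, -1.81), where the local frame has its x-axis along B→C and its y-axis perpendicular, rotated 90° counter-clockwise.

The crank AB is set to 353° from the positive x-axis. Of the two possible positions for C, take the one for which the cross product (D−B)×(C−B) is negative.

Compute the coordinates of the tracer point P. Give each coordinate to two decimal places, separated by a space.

A=(0,0), D=(11.00,0)
B = A + 3.00·(cos353°, sin353°) = (2.9776, -0.3656)
|BD| = 8.0307
circle(B,3.00) ∩ circle(D,6.00): a=2.3343, h=1.8844
  candidates: C₊=(5.2237,1.6231) cross=15.133; C₋=(5.3953,-2.1418) cross=-15.133
  mode - wants cross < 0 → take C=(5.3953,-2.1418) (cross=-15.133)
ex = (C−B)/|BC| = (0.8059,-0.5921); ey = (0.5921,0.8059)
P = B + -1.93·ex + -1.81·ey = (0.3506,-0.6816)

0.35 -0.68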